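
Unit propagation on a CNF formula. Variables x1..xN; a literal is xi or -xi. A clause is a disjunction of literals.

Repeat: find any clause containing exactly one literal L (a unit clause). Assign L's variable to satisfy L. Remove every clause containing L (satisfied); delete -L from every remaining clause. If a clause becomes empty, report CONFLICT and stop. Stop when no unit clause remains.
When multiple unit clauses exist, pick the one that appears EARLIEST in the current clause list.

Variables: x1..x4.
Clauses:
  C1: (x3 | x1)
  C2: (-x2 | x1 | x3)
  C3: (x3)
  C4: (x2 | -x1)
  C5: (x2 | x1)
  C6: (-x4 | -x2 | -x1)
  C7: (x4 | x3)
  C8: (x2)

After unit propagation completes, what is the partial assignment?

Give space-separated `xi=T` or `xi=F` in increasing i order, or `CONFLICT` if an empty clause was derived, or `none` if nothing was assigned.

Answer: x2=T x3=T

Derivation:
unit clause [3] forces x3=T; simplify:
  satisfied 4 clause(s); 4 remain; assigned so far: [3]
unit clause [2] forces x2=T; simplify:
  drop -2 from [-4, -2, -1] -> [-4, -1]
  satisfied 3 clause(s); 1 remain; assigned so far: [2, 3]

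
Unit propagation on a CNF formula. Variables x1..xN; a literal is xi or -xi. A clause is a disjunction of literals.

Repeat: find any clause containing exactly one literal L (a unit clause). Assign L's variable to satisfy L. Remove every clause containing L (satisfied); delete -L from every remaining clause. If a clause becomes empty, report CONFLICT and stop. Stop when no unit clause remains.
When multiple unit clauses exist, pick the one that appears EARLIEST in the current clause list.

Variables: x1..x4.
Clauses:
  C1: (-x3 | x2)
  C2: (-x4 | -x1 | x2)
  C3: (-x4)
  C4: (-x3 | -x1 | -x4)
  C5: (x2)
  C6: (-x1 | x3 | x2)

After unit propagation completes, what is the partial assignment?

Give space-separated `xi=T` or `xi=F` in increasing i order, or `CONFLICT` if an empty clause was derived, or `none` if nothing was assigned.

unit clause [-4] forces x4=F; simplify:
  satisfied 3 clause(s); 3 remain; assigned so far: [4]
unit clause [2] forces x2=T; simplify:
  satisfied 3 clause(s); 0 remain; assigned so far: [2, 4]

Answer: x2=T x4=F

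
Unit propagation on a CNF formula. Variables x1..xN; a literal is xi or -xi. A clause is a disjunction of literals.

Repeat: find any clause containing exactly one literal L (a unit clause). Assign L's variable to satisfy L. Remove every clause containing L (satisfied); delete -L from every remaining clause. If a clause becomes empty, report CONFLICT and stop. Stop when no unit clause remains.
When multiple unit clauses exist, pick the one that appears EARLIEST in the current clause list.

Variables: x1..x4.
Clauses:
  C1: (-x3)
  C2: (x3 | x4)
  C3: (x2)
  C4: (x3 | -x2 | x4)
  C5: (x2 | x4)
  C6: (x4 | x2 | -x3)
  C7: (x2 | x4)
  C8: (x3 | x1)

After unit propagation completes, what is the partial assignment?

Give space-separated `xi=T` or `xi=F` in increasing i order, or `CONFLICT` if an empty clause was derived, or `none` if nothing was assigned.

Answer: x1=T x2=T x3=F x4=T

Derivation:
unit clause [-3] forces x3=F; simplify:
  drop 3 from [3, 4] -> [4]
  drop 3 from [3, -2, 4] -> [-2, 4]
  drop 3 from [3, 1] -> [1]
  satisfied 2 clause(s); 6 remain; assigned so far: [3]
unit clause [4] forces x4=T; simplify:
  satisfied 4 clause(s); 2 remain; assigned so far: [3, 4]
unit clause [2] forces x2=T; simplify:
  satisfied 1 clause(s); 1 remain; assigned so far: [2, 3, 4]
unit clause [1] forces x1=T; simplify:
  satisfied 1 clause(s); 0 remain; assigned so far: [1, 2, 3, 4]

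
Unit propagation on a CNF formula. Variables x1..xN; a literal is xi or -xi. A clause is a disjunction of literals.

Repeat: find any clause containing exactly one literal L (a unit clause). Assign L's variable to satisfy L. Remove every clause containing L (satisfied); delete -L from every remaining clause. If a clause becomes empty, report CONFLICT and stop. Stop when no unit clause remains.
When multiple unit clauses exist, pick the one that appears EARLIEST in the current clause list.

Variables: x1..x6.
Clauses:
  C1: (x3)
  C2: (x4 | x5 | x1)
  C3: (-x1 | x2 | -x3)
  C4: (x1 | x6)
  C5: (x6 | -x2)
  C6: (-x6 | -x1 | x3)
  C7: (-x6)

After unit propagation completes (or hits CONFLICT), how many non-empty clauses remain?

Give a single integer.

unit clause [3] forces x3=T; simplify:
  drop -3 from [-1, 2, -3] -> [-1, 2]
  satisfied 2 clause(s); 5 remain; assigned so far: [3]
unit clause [-6] forces x6=F; simplify:
  drop 6 from [1, 6] -> [1]
  drop 6 from [6, -2] -> [-2]
  satisfied 1 clause(s); 4 remain; assigned so far: [3, 6]
unit clause [1] forces x1=T; simplify:
  drop -1 from [-1, 2] -> [2]
  satisfied 2 clause(s); 2 remain; assigned so far: [1, 3, 6]
unit clause [2] forces x2=T; simplify:
  drop -2 from [-2] -> [] (empty!)
  satisfied 1 clause(s); 1 remain; assigned so far: [1, 2, 3, 6]
CONFLICT (empty clause)

Answer: 0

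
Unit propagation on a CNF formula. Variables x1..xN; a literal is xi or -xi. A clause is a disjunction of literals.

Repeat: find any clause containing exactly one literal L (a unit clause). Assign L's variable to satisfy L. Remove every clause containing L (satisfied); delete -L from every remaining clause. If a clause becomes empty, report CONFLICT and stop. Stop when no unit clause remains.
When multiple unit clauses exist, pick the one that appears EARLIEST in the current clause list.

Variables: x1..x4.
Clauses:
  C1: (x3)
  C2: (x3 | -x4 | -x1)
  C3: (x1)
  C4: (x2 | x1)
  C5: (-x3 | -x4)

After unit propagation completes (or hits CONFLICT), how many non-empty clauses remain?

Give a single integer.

Answer: 0

Derivation:
unit clause [3] forces x3=T; simplify:
  drop -3 from [-3, -4] -> [-4]
  satisfied 2 clause(s); 3 remain; assigned so far: [3]
unit clause [1] forces x1=T; simplify:
  satisfied 2 clause(s); 1 remain; assigned so far: [1, 3]
unit clause [-4] forces x4=F; simplify:
  satisfied 1 clause(s); 0 remain; assigned so far: [1, 3, 4]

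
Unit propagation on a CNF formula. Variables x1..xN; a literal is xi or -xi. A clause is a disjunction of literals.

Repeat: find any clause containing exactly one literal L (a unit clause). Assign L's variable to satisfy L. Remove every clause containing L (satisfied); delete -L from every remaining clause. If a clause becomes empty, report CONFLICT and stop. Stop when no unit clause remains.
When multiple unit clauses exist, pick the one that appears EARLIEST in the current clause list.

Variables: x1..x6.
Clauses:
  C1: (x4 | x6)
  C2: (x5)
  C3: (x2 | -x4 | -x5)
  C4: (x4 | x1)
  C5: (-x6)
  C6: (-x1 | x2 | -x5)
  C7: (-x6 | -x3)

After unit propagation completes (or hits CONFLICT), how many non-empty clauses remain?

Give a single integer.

Answer: 0

Derivation:
unit clause [5] forces x5=T; simplify:
  drop -5 from [2, -4, -5] -> [2, -4]
  drop -5 from [-1, 2, -5] -> [-1, 2]
  satisfied 1 clause(s); 6 remain; assigned so far: [5]
unit clause [-6] forces x6=F; simplify:
  drop 6 from [4, 6] -> [4]
  satisfied 2 clause(s); 4 remain; assigned so far: [5, 6]
unit clause [4] forces x4=T; simplify:
  drop -4 from [2, -4] -> [2]
  satisfied 2 clause(s); 2 remain; assigned so far: [4, 5, 6]
unit clause [2] forces x2=T; simplify:
  satisfied 2 clause(s); 0 remain; assigned so far: [2, 4, 5, 6]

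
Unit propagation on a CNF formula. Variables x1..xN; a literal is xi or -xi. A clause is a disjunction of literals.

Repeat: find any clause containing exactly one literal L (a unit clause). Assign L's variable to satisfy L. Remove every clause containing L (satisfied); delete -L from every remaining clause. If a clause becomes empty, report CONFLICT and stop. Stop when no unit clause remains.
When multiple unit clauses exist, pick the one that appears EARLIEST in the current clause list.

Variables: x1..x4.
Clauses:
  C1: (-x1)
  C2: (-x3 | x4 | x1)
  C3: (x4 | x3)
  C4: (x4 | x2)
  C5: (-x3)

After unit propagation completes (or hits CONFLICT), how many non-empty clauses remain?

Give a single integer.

Answer: 0

Derivation:
unit clause [-1] forces x1=F; simplify:
  drop 1 from [-3, 4, 1] -> [-3, 4]
  satisfied 1 clause(s); 4 remain; assigned so far: [1]
unit clause [-3] forces x3=F; simplify:
  drop 3 from [4, 3] -> [4]
  satisfied 2 clause(s); 2 remain; assigned so far: [1, 3]
unit clause [4] forces x4=T; simplify:
  satisfied 2 clause(s); 0 remain; assigned so far: [1, 3, 4]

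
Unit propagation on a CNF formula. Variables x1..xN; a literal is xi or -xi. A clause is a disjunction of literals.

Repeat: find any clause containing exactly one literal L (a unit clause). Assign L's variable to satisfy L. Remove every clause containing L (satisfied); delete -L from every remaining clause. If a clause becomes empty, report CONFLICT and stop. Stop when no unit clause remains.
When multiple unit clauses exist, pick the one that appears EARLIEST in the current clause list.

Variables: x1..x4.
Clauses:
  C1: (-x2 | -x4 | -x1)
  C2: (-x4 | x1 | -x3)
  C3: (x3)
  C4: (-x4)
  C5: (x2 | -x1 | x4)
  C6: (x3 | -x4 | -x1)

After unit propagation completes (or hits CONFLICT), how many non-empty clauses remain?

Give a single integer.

Answer: 1

Derivation:
unit clause [3] forces x3=T; simplify:
  drop -3 from [-4, 1, -3] -> [-4, 1]
  satisfied 2 clause(s); 4 remain; assigned so far: [3]
unit clause [-4] forces x4=F; simplify:
  drop 4 from [2, -1, 4] -> [2, -1]
  satisfied 3 clause(s); 1 remain; assigned so far: [3, 4]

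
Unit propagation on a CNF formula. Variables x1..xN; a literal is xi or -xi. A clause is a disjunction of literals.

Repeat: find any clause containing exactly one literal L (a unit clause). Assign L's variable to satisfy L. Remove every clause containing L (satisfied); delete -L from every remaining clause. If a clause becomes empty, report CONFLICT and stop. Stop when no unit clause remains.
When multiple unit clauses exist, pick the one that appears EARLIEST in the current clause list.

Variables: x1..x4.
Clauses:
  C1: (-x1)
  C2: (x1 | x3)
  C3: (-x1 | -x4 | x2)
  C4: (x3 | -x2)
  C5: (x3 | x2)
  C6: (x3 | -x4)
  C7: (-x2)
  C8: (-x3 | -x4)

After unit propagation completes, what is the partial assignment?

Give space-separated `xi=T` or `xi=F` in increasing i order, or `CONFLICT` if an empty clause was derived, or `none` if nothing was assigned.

Answer: x1=F x2=F x3=T x4=F

Derivation:
unit clause [-1] forces x1=F; simplify:
  drop 1 from [1, 3] -> [3]
  satisfied 2 clause(s); 6 remain; assigned so far: [1]
unit clause [3] forces x3=T; simplify:
  drop -3 from [-3, -4] -> [-4]
  satisfied 4 clause(s); 2 remain; assigned so far: [1, 3]
unit clause [-2] forces x2=F; simplify:
  satisfied 1 clause(s); 1 remain; assigned so far: [1, 2, 3]
unit clause [-4] forces x4=F; simplify:
  satisfied 1 clause(s); 0 remain; assigned so far: [1, 2, 3, 4]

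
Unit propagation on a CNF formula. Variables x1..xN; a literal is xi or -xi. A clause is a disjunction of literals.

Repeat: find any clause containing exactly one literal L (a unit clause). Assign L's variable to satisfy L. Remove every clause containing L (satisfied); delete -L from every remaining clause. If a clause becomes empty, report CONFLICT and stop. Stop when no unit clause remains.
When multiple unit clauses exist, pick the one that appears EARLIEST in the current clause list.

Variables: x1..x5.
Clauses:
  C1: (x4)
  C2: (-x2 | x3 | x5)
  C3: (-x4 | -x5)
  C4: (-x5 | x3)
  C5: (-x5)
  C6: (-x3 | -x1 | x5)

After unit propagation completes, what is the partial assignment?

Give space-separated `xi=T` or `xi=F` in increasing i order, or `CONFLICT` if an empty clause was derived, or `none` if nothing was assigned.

unit clause [4] forces x4=T; simplify:
  drop -4 from [-4, -5] -> [-5]
  satisfied 1 clause(s); 5 remain; assigned so far: [4]
unit clause [-5] forces x5=F; simplify:
  drop 5 from [-2, 3, 5] -> [-2, 3]
  drop 5 from [-3, -1, 5] -> [-3, -1]
  satisfied 3 clause(s); 2 remain; assigned so far: [4, 5]

Answer: x4=T x5=F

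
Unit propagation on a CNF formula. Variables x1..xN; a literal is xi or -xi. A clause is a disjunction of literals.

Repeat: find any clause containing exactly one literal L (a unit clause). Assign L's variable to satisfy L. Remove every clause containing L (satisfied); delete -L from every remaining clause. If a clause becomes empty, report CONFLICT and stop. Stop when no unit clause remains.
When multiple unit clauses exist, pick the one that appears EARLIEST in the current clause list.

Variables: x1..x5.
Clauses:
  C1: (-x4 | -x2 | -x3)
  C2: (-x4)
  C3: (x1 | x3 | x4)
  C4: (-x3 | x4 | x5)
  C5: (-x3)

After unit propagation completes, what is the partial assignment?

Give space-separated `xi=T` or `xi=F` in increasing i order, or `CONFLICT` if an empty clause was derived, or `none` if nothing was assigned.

Answer: x1=T x3=F x4=F

Derivation:
unit clause [-4] forces x4=F; simplify:
  drop 4 from [1, 3, 4] -> [1, 3]
  drop 4 from [-3, 4, 5] -> [-3, 5]
  satisfied 2 clause(s); 3 remain; assigned so far: [4]
unit clause [-3] forces x3=F; simplify:
  drop 3 from [1, 3] -> [1]
  satisfied 2 clause(s); 1 remain; assigned so far: [3, 4]
unit clause [1] forces x1=T; simplify:
  satisfied 1 clause(s); 0 remain; assigned so far: [1, 3, 4]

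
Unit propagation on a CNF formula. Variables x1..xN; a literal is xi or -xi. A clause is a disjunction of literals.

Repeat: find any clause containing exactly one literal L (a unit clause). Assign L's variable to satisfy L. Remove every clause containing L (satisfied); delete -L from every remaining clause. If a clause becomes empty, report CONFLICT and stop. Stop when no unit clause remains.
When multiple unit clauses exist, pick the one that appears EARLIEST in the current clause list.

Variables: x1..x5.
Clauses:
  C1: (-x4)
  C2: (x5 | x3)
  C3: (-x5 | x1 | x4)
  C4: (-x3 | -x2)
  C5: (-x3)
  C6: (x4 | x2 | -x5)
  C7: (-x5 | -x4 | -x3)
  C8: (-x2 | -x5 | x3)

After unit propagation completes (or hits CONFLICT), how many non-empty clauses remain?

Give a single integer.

unit clause [-4] forces x4=F; simplify:
  drop 4 from [-5, 1, 4] -> [-5, 1]
  drop 4 from [4, 2, -5] -> [2, -5]
  satisfied 2 clause(s); 6 remain; assigned so far: [4]
unit clause [-3] forces x3=F; simplify:
  drop 3 from [5, 3] -> [5]
  drop 3 from [-2, -5, 3] -> [-2, -5]
  satisfied 2 clause(s); 4 remain; assigned so far: [3, 4]
unit clause [5] forces x5=T; simplify:
  drop -5 from [-5, 1] -> [1]
  drop -5 from [2, -5] -> [2]
  drop -5 from [-2, -5] -> [-2]
  satisfied 1 clause(s); 3 remain; assigned so far: [3, 4, 5]
unit clause [1] forces x1=T; simplify:
  satisfied 1 clause(s); 2 remain; assigned so far: [1, 3, 4, 5]
unit clause [2] forces x2=T; simplify:
  drop -2 from [-2] -> [] (empty!)
  satisfied 1 clause(s); 1 remain; assigned so far: [1, 2, 3, 4, 5]
CONFLICT (empty clause)

Answer: 0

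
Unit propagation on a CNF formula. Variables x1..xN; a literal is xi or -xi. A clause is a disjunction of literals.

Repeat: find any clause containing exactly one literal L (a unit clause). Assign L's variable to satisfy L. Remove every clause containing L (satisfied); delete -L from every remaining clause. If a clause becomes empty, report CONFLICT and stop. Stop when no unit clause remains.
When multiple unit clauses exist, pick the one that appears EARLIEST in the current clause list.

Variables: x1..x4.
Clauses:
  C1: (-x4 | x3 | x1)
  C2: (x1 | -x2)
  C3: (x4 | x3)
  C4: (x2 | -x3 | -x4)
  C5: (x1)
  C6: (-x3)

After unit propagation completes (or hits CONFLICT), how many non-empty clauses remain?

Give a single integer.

unit clause [1] forces x1=T; simplify:
  satisfied 3 clause(s); 3 remain; assigned so far: [1]
unit clause [-3] forces x3=F; simplify:
  drop 3 from [4, 3] -> [4]
  satisfied 2 clause(s); 1 remain; assigned so far: [1, 3]
unit clause [4] forces x4=T; simplify:
  satisfied 1 clause(s); 0 remain; assigned so far: [1, 3, 4]

Answer: 0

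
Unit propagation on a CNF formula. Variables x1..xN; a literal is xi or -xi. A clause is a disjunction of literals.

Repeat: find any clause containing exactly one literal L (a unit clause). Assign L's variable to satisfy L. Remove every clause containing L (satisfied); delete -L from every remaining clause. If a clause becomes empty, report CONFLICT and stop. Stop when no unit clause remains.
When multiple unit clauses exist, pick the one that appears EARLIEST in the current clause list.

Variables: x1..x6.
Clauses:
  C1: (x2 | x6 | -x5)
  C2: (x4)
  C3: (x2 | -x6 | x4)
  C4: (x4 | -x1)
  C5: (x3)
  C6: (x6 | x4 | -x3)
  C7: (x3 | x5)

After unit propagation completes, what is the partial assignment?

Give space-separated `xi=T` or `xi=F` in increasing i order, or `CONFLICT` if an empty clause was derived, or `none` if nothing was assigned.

unit clause [4] forces x4=T; simplify:
  satisfied 4 clause(s); 3 remain; assigned so far: [4]
unit clause [3] forces x3=T; simplify:
  satisfied 2 clause(s); 1 remain; assigned so far: [3, 4]

Answer: x3=T x4=T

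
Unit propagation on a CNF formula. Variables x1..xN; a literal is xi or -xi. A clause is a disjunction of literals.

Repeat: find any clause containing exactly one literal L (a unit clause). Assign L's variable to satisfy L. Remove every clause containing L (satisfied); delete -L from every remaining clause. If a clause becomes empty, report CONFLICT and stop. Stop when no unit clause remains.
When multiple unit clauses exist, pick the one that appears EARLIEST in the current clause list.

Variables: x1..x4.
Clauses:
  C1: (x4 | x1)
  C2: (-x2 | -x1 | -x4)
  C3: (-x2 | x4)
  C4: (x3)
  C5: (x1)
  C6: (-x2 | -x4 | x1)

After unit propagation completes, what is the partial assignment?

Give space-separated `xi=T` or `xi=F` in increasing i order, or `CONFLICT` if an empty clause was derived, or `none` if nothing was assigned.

unit clause [3] forces x3=T; simplify:
  satisfied 1 clause(s); 5 remain; assigned so far: [3]
unit clause [1] forces x1=T; simplify:
  drop -1 from [-2, -1, -4] -> [-2, -4]
  satisfied 3 clause(s); 2 remain; assigned so far: [1, 3]

Answer: x1=T x3=T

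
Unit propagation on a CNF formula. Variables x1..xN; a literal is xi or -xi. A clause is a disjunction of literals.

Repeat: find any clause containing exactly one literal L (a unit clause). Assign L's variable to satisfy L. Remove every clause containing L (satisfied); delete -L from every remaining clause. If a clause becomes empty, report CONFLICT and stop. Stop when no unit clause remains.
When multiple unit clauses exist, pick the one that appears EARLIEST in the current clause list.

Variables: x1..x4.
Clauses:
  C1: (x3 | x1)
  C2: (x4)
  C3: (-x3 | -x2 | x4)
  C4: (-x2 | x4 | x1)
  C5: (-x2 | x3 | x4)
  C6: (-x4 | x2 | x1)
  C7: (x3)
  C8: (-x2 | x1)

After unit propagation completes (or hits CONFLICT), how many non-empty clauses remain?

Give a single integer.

unit clause [4] forces x4=T; simplify:
  drop -4 from [-4, 2, 1] -> [2, 1]
  satisfied 4 clause(s); 4 remain; assigned so far: [4]
unit clause [3] forces x3=T; simplify:
  satisfied 2 clause(s); 2 remain; assigned so far: [3, 4]

Answer: 2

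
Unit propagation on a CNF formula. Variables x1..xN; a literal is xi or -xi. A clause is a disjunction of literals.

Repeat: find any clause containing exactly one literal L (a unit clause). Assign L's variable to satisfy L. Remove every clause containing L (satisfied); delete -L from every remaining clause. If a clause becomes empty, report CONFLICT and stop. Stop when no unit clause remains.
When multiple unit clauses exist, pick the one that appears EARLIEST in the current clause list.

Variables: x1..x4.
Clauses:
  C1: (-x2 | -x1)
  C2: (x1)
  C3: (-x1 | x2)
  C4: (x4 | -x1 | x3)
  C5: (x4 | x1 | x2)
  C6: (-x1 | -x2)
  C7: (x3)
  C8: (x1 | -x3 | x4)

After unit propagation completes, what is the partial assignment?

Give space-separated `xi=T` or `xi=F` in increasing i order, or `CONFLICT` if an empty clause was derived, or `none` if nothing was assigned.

unit clause [1] forces x1=T; simplify:
  drop -1 from [-2, -1] -> [-2]
  drop -1 from [-1, 2] -> [2]
  drop -1 from [4, -1, 3] -> [4, 3]
  drop -1 from [-1, -2] -> [-2]
  satisfied 3 clause(s); 5 remain; assigned so far: [1]
unit clause [-2] forces x2=F; simplify:
  drop 2 from [2] -> [] (empty!)
  satisfied 2 clause(s); 3 remain; assigned so far: [1, 2]
CONFLICT (empty clause)

Answer: CONFLICT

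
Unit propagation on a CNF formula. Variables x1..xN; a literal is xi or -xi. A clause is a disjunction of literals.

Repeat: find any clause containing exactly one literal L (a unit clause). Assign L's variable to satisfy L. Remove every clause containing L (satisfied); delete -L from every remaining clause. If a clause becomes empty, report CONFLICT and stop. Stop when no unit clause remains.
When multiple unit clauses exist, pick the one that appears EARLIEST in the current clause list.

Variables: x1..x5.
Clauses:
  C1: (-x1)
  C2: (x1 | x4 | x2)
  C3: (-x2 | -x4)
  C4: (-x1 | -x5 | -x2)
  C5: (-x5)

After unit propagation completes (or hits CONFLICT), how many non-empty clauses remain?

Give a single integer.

unit clause [-1] forces x1=F; simplify:
  drop 1 from [1, 4, 2] -> [4, 2]
  satisfied 2 clause(s); 3 remain; assigned so far: [1]
unit clause [-5] forces x5=F; simplify:
  satisfied 1 clause(s); 2 remain; assigned so far: [1, 5]

Answer: 2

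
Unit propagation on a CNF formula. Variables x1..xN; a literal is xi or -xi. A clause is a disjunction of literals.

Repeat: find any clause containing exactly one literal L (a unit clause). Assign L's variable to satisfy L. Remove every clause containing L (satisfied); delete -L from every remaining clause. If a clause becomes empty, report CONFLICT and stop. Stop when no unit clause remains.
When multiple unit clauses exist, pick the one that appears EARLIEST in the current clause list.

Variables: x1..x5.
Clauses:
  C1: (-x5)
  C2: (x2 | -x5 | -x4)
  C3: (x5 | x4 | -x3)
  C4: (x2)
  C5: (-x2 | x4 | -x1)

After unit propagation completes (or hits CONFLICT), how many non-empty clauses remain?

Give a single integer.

unit clause [-5] forces x5=F; simplify:
  drop 5 from [5, 4, -3] -> [4, -3]
  satisfied 2 clause(s); 3 remain; assigned so far: [5]
unit clause [2] forces x2=T; simplify:
  drop -2 from [-2, 4, -1] -> [4, -1]
  satisfied 1 clause(s); 2 remain; assigned so far: [2, 5]

Answer: 2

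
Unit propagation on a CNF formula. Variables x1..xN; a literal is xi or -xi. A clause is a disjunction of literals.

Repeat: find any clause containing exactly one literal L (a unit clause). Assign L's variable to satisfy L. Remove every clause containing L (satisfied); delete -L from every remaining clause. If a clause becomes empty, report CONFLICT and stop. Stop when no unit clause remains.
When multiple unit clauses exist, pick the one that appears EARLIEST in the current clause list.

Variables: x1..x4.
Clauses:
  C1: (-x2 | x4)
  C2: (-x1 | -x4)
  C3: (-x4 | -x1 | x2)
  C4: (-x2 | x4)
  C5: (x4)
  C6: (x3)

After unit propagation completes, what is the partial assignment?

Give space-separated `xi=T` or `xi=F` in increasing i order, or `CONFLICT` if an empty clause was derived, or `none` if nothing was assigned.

unit clause [4] forces x4=T; simplify:
  drop -4 from [-1, -4] -> [-1]
  drop -4 from [-4, -1, 2] -> [-1, 2]
  satisfied 3 clause(s); 3 remain; assigned so far: [4]
unit clause [-1] forces x1=F; simplify:
  satisfied 2 clause(s); 1 remain; assigned so far: [1, 4]
unit clause [3] forces x3=T; simplify:
  satisfied 1 clause(s); 0 remain; assigned so far: [1, 3, 4]

Answer: x1=F x3=T x4=T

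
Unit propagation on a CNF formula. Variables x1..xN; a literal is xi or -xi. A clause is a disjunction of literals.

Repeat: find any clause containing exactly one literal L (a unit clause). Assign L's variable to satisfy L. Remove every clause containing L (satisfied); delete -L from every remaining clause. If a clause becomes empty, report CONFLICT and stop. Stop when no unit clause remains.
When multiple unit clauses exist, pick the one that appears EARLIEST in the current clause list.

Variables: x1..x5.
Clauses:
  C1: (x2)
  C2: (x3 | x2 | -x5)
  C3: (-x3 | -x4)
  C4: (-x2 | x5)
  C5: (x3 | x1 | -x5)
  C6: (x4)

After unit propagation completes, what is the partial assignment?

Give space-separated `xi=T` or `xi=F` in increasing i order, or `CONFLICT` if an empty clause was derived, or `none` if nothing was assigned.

unit clause [2] forces x2=T; simplify:
  drop -2 from [-2, 5] -> [5]
  satisfied 2 clause(s); 4 remain; assigned so far: [2]
unit clause [5] forces x5=T; simplify:
  drop -5 from [3, 1, -5] -> [3, 1]
  satisfied 1 clause(s); 3 remain; assigned so far: [2, 5]
unit clause [4] forces x4=T; simplify:
  drop -4 from [-3, -4] -> [-3]
  satisfied 1 clause(s); 2 remain; assigned so far: [2, 4, 5]
unit clause [-3] forces x3=F; simplify:
  drop 3 from [3, 1] -> [1]
  satisfied 1 clause(s); 1 remain; assigned so far: [2, 3, 4, 5]
unit clause [1] forces x1=T; simplify:
  satisfied 1 clause(s); 0 remain; assigned so far: [1, 2, 3, 4, 5]

Answer: x1=T x2=T x3=F x4=T x5=T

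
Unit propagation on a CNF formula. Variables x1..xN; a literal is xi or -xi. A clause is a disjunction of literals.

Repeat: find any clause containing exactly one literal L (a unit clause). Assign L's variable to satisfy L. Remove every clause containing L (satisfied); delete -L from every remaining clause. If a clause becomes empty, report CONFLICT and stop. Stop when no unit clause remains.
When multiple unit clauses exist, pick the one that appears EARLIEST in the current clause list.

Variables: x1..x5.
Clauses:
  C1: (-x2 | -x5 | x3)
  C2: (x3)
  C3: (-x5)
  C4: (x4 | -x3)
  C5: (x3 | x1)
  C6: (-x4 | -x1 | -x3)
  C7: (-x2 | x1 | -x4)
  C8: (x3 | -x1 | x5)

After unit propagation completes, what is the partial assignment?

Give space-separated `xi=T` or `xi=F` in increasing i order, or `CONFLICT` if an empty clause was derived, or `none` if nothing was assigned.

Answer: x1=F x2=F x3=T x4=T x5=F

Derivation:
unit clause [3] forces x3=T; simplify:
  drop -3 from [4, -3] -> [4]
  drop -3 from [-4, -1, -3] -> [-4, -1]
  satisfied 4 clause(s); 4 remain; assigned so far: [3]
unit clause [-5] forces x5=F; simplify:
  satisfied 1 clause(s); 3 remain; assigned so far: [3, 5]
unit clause [4] forces x4=T; simplify:
  drop -4 from [-4, -1] -> [-1]
  drop -4 from [-2, 1, -4] -> [-2, 1]
  satisfied 1 clause(s); 2 remain; assigned so far: [3, 4, 5]
unit clause [-1] forces x1=F; simplify:
  drop 1 from [-2, 1] -> [-2]
  satisfied 1 clause(s); 1 remain; assigned so far: [1, 3, 4, 5]
unit clause [-2] forces x2=F; simplify:
  satisfied 1 clause(s); 0 remain; assigned so far: [1, 2, 3, 4, 5]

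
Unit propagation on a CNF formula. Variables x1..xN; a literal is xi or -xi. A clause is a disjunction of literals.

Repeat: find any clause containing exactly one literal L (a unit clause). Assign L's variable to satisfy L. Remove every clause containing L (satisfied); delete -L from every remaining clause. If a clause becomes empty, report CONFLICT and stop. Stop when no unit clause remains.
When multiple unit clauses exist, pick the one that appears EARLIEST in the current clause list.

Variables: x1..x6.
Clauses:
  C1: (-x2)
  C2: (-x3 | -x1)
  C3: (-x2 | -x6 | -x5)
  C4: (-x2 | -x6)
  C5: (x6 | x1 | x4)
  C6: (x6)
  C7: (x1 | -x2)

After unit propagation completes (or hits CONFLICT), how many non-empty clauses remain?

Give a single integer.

unit clause [-2] forces x2=F; simplify:
  satisfied 4 clause(s); 3 remain; assigned so far: [2]
unit clause [6] forces x6=T; simplify:
  satisfied 2 clause(s); 1 remain; assigned so far: [2, 6]

Answer: 1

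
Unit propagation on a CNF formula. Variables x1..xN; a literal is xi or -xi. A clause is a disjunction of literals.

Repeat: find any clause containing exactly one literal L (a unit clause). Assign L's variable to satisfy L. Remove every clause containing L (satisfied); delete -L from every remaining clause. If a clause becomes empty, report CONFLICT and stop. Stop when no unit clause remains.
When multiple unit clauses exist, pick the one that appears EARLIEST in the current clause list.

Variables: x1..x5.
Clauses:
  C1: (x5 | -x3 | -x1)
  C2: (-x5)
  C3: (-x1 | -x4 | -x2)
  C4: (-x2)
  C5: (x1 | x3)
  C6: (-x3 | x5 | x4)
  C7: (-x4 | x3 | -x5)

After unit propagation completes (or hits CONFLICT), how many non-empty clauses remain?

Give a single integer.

unit clause [-5] forces x5=F; simplify:
  drop 5 from [5, -3, -1] -> [-3, -1]
  drop 5 from [-3, 5, 4] -> [-3, 4]
  satisfied 2 clause(s); 5 remain; assigned so far: [5]
unit clause [-2] forces x2=F; simplify:
  satisfied 2 clause(s); 3 remain; assigned so far: [2, 5]

Answer: 3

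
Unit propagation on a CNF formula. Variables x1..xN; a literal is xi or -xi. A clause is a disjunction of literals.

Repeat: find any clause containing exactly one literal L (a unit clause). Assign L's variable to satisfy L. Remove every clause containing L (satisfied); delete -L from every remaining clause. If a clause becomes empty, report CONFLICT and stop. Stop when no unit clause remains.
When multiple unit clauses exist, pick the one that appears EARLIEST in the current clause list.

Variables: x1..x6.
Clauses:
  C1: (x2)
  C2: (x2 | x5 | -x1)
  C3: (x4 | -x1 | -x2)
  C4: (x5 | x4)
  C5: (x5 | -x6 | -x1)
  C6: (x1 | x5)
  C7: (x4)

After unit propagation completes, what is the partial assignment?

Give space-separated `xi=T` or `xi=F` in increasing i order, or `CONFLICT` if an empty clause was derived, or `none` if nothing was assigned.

unit clause [2] forces x2=T; simplify:
  drop -2 from [4, -1, -2] -> [4, -1]
  satisfied 2 clause(s); 5 remain; assigned so far: [2]
unit clause [4] forces x4=T; simplify:
  satisfied 3 clause(s); 2 remain; assigned so far: [2, 4]

Answer: x2=T x4=T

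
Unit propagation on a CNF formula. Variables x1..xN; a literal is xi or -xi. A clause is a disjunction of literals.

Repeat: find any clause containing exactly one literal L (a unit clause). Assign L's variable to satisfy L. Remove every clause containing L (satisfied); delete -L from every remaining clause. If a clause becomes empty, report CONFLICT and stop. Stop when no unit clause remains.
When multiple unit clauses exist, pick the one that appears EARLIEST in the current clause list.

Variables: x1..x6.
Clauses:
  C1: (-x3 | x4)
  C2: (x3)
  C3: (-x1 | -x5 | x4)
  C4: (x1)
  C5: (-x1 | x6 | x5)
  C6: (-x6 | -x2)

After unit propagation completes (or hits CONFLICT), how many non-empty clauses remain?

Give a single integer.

Answer: 2

Derivation:
unit clause [3] forces x3=T; simplify:
  drop -3 from [-3, 4] -> [4]
  satisfied 1 clause(s); 5 remain; assigned so far: [3]
unit clause [4] forces x4=T; simplify:
  satisfied 2 clause(s); 3 remain; assigned so far: [3, 4]
unit clause [1] forces x1=T; simplify:
  drop -1 from [-1, 6, 5] -> [6, 5]
  satisfied 1 clause(s); 2 remain; assigned so far: [1, 3, 4]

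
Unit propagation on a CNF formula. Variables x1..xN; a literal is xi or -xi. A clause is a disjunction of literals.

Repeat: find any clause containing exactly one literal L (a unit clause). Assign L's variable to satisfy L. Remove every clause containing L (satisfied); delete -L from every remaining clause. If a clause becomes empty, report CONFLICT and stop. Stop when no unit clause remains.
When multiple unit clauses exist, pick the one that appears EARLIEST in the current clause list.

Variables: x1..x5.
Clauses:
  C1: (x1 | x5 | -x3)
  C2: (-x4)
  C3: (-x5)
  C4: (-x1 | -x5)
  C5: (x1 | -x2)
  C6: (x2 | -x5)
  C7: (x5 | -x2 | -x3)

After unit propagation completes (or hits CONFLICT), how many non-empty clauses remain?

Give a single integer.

Answer: 3

Derivation:
unit clause [-4] forces x4=F; simplify:
  satisfied 1 clause(s); 6 remain; assigned so far: [4]
unit clause [-5] forces x5=F; simplify:
  drop 5 from [1, 5, -3] -> [1, -3]
  drop 5 from [5, -2, -3] -> [-2, -3]
  satisfied 3 clause(s); 3 remain; assigned so far: [4, 5]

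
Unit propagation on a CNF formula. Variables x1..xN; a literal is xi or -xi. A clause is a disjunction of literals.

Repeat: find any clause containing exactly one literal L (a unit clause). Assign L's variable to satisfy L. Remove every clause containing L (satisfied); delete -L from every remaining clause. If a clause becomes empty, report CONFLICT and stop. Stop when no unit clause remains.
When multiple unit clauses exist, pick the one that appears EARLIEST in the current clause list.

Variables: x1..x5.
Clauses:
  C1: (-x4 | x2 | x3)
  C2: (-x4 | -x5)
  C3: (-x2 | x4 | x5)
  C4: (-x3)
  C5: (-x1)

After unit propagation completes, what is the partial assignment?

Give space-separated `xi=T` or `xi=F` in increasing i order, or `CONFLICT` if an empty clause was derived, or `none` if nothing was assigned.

unit clause [-3] forces x3=F; simplify:
  drop 3 from [-4, 2, 3] -> [-4, 2]
  satisfied 1 clause(s); 4 remain; assigned so far: [3]
unit clause [-1] forces x1=F; simplify:
  satisfied 1 clause(s); 3 remain; assigned so far: [1, 3]

Answer: x1=F x3=F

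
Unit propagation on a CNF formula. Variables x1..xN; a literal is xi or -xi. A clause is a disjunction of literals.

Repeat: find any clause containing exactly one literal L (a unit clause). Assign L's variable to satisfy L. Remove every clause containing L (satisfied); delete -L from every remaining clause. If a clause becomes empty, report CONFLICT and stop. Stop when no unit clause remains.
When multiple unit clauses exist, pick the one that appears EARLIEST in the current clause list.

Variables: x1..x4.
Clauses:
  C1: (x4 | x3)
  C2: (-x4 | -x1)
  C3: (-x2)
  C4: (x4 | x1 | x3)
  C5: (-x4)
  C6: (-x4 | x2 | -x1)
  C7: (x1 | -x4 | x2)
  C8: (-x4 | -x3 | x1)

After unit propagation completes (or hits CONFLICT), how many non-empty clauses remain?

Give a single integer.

Answer: 0

Derivation:
unit clause [-2] forces x2=F; simplify:
  drop 2 from [-4, 2, -1] -> [-4, -1]
  drop 2 from [1, -4, 2] -> [1, -4]
  satisfied 1 clause(s); 7 remain; assigned so far: [2]
unit clause [-4] forces x4=F; simplify:
  drop 4 from [4, 3] -> [3]
  drop 4 from [4, 1, 3] -> [1, 3]
  satisfied 5 clause(s); 2 remain; assigned so far: [2, 4]
unit clause [3] forces x3=T; simplify:
  satisfied 2 clause(s); 0 remain; assigned so far: [2, 3, 4]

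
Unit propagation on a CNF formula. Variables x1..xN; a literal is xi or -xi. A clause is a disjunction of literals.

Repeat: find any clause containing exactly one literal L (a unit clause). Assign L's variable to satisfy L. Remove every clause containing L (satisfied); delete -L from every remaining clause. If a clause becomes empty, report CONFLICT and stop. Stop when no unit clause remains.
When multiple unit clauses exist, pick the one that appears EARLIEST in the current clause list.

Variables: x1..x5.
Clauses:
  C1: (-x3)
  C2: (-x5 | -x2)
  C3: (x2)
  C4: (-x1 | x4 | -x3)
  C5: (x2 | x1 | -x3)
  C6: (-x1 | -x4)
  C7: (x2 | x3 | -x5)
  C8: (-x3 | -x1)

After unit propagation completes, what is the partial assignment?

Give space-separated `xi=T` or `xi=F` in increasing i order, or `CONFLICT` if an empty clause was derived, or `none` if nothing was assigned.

Answer: x2=T x3=F x5=F

Derivation:
unit clause [-3] forces x3=F; simplify:
  drop 3 from [2, 3, -5] -> [2, -5]
  satisfied 4 clause(s); 4 remain; assigned so far: [3]
unit clause [2] forces x2=T; simplify:
  drop -2 from [-5, -2] -> [-5]
  satisfied 2 clause(s); 2 remain; assigned so far: [2, 3]
unit clause [-5] forces x5=F; simplify:
  satisfied 1 clause(s); 1 remain; assigned so far: [2, 3, 5]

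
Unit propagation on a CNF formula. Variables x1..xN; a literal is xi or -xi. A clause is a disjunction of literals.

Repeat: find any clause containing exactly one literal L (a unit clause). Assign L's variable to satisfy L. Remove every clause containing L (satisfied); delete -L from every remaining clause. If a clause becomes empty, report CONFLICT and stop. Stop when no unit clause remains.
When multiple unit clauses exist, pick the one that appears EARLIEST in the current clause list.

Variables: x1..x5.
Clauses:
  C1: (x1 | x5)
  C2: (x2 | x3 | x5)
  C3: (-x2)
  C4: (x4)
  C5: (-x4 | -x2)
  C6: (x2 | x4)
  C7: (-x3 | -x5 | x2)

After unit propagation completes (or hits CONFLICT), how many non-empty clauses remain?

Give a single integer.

Answer: 3

Derivation:
unit clause [-2] forces x2=F; simplify:
  drop 2 from [2, 3, 5] -> [3, 5]
  drop 2 from [2, 4] -> [4]
  drop 2 from [-3, -5, 2] -> [-3, -5]
  satisfied 2 clause(s); 5 remain; assigned so far: [2]
unit clause [4] forces x4=T; simplify:
  satisfied 2 clause(s); 3 remain; assigned so far: [2, 4]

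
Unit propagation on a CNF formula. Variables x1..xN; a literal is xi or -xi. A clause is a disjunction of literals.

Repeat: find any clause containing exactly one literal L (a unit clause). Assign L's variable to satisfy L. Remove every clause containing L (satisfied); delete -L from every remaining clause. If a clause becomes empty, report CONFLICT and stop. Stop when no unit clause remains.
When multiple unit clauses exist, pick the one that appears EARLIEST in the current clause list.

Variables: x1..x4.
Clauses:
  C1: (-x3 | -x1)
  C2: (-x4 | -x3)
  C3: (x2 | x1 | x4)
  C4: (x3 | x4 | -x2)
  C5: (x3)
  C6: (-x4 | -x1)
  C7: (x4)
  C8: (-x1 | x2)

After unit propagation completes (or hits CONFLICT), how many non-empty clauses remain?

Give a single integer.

Answer: 1

Derivation:
unit clause [3] forces x3=T; simplify:
  drop -3 from [-3, -1] -> [-1]
  drop -3 from [-4, -3] -> [-4]
  satisfied 2 clause(s); 6 remain; assigned so far: [3]
unit clause [-1] forces x1=F; simplify:
  drop 1 from [2, 1, 4] -> [2, 4]
  satisfied 3 clause(s); 3 remain; assigned so far: [1, 3]
unit clause [-4] forces x4=F; simplify:
  drop 4 from [2, 4] -> [2]
  drop 4 from [4] -> [] (empty!)
  satisfied 1 clause(s); 2 remain; assigned so far: [1, 3, 4]
CONFLICT (empty clause)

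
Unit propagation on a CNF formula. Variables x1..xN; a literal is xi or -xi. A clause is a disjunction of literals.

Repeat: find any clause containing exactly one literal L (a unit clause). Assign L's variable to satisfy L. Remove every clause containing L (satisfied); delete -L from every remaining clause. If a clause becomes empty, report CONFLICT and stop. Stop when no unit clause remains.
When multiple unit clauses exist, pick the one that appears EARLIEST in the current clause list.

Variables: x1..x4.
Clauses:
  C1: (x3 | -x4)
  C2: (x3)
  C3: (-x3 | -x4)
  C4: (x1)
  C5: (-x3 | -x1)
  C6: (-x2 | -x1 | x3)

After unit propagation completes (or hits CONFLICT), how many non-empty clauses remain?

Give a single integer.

Answer: 0

Derivation:
unit clause [3] forces x3=T; simplify:
  drop -3 from [-3, -4] -> [-4]
  drop -3 from [-3, -1] -> [-1]
  satisfied 3 clause(s); 3 remain; assigned so far: [3]
unit clause [-4] forces x4=F; simplify:
  satisfied 1 clause(s); 2 remain; assigned so far: [3, 4]
unit clause [1] forces x1=T; simplify:
  drop -1 from [-1] -> [] (empty!)
  satisfied 1 clause(s); 1 remain; assigned so far: [1, 3, 4]
CONFLICT (empty clause)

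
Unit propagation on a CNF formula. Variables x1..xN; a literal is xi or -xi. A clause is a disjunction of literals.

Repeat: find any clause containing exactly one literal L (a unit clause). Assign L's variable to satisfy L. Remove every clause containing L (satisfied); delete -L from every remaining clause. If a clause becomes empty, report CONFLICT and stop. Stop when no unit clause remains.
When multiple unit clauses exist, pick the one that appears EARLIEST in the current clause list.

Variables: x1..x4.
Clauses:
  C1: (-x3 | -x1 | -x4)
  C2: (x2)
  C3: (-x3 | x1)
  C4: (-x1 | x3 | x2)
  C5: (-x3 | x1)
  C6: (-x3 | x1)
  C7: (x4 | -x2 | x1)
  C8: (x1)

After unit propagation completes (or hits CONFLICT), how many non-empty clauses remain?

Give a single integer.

unit clause [2] forces x2=T; simplify:
  drop -2 from [4, -2, 1] -> [4, 1]
  satisfied 2 clause(s); 6 remain; assigned so far: [2]
unit clause [1] forces x1=T; simplify:
  drop -1 from [-3, -1, -4] -> [-3, -4]
  satisfied 5 clause(s); 1 remain; assigned so far: [1, 2]

Answer: 1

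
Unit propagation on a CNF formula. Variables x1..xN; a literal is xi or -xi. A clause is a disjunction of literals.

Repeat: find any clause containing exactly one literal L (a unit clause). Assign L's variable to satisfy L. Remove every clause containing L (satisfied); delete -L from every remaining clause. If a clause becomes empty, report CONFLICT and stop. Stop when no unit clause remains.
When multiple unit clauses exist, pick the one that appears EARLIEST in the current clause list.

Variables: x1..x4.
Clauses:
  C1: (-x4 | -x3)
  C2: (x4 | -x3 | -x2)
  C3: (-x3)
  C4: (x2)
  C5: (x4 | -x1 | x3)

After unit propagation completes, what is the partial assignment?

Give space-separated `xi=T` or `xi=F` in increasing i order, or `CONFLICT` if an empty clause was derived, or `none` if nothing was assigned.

unit clause [-3] forces x3=F; simplify:
  drop 3 from [4, -1, 3] -> [4, -1]
  satisfied 3 clause(s); 2 remain; assigned so far: [3]
unit clause [2] forces x2=T; simplify:
  satisfied 1 clause(s); 1 remain; assigned so far: [2, 3]

Answer: x2=T x3=F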